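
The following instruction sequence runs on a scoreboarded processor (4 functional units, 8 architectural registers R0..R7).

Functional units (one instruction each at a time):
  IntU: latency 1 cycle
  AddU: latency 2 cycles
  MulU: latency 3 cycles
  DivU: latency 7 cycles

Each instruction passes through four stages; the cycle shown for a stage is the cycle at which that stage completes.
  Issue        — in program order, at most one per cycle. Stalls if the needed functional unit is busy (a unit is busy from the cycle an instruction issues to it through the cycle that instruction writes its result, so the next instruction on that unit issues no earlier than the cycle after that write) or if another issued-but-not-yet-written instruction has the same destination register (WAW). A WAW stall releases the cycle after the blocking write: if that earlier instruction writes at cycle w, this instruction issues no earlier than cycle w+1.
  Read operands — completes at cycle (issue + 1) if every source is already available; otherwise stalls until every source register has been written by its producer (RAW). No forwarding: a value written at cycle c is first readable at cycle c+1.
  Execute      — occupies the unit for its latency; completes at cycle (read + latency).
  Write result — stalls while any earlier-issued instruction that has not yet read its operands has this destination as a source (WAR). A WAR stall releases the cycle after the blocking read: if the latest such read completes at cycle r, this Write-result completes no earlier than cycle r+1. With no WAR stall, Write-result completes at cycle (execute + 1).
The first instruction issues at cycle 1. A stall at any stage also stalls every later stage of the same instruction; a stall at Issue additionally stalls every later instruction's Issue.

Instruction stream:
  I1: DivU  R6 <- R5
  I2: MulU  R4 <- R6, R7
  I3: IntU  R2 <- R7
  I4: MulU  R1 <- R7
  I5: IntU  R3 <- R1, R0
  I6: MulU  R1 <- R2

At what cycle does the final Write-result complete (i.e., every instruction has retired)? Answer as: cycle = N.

[1] I1 issues→DivU
[2] I1 reads; I2 issues→MulU
[3] I3 issues→IntU
[4] I3 reads
[5] I3 exec-done
[6] I3 writes R2
[9] I1 exec-done
[10] I1 writes R6
[11] I2 reads
[14] I2 exec-done
[15] I2 writes R4
[16] I4 issues→MulU
[17] I4 reads; I5 issues→IntU
[20] I4 exec-done
[21] I4 writes R1
[22] I5 reads; I6 issues→MulU
[23] I5 exec-done; I6 reads
[24] I5 writes R3
[26] I6 exec-done
[27] I6 writes R1

cycle = 27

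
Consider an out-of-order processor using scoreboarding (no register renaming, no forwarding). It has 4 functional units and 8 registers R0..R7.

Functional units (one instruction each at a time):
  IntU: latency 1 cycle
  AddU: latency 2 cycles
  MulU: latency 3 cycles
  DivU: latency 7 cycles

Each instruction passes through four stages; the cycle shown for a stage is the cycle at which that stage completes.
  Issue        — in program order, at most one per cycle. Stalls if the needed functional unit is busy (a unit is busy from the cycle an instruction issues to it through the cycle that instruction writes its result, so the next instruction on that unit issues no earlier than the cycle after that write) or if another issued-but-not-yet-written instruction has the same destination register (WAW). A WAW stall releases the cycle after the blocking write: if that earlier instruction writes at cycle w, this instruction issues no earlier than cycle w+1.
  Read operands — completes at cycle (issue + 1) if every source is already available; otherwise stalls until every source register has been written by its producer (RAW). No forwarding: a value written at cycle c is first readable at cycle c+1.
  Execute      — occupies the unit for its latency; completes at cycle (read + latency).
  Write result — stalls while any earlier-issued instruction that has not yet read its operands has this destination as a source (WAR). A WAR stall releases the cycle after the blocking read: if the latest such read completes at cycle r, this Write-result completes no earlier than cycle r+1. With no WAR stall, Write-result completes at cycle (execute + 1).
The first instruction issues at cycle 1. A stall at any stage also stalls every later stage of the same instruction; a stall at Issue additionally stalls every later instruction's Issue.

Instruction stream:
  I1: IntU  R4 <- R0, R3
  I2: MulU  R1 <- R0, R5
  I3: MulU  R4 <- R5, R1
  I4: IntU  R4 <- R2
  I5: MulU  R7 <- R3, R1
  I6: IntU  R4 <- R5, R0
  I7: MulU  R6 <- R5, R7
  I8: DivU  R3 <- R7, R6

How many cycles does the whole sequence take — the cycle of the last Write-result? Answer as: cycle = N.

cycle = 35

cycle 1: I1 dispatched to IntU
cycle 2: I1 operands ready · I2 dispatched to MulU
cycle 3: I1 complete · I2 operands ready
cycle 4: R4←I1
cycle 6: I2 complete
cycle 7: R1←I2
cycle 8: I3 dispatched to MulU
cycle 9: I3 operands ready
cycle 12: I3 complete
cycle 13: R4←I3
cycle 14: I4 dispatched to IntU
cycle 15: I4 operands ready · I5 dispatched to MulU
cycle 16: I4 complete · I5 operands ready
cycle 17: R4←I4
cycle 18: I6 dispatched to IntU
cycle 19: I5 complete · I6 operands ready
cycle 20: R7←I5 · I6 complete
cycle 21: R4←I6 · I7 dispatched to MulU
cycle 22: I7 operands ready · I8 dispatched to DivU
cycle 25: I7 complete
cycle 26: R6←I7
cycle 27: I8 operands ready
cycle 34: I8 complete
cycle 35: R3←I8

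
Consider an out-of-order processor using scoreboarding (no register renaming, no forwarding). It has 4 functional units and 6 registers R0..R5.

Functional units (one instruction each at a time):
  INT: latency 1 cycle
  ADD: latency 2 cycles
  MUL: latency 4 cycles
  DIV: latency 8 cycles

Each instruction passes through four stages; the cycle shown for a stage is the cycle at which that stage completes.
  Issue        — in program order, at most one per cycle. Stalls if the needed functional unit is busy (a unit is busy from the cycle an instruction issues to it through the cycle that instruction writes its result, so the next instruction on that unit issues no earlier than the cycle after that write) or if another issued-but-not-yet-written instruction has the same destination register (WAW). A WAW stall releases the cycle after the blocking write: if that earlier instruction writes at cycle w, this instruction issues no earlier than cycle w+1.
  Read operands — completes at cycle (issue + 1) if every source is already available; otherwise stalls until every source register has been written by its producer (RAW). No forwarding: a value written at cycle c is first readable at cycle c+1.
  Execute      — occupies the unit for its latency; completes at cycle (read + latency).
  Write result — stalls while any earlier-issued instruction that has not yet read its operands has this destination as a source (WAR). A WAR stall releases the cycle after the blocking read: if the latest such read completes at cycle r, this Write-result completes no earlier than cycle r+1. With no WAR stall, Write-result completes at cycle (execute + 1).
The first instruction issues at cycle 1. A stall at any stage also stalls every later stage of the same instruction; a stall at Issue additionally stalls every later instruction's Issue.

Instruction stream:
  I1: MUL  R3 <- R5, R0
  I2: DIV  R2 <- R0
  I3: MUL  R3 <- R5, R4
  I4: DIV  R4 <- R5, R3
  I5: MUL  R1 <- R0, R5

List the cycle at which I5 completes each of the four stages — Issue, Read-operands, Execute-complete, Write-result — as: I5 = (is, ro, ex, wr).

I5 = (15, 16, 20, 21)

c1: I1 issues→MUL
c2: I1 reads · I2 issues→DIV
c3: I2 reads
c6: I1 exec-done
c7: I1 writes R3
c8: I3 issues→MUL
c9: I3 reads
c11: I2 exec-done
c12: I2 writes R2
c13: I3 exec-done · I4 issues→DIV
c14: I3 writes R3
c15: I4 reads · I5 issues→MUL
c16: I5 reads
c20: I5 exec-done
c21: I5 writes R1
c23: I4 exec-done
c24: I4 writes R4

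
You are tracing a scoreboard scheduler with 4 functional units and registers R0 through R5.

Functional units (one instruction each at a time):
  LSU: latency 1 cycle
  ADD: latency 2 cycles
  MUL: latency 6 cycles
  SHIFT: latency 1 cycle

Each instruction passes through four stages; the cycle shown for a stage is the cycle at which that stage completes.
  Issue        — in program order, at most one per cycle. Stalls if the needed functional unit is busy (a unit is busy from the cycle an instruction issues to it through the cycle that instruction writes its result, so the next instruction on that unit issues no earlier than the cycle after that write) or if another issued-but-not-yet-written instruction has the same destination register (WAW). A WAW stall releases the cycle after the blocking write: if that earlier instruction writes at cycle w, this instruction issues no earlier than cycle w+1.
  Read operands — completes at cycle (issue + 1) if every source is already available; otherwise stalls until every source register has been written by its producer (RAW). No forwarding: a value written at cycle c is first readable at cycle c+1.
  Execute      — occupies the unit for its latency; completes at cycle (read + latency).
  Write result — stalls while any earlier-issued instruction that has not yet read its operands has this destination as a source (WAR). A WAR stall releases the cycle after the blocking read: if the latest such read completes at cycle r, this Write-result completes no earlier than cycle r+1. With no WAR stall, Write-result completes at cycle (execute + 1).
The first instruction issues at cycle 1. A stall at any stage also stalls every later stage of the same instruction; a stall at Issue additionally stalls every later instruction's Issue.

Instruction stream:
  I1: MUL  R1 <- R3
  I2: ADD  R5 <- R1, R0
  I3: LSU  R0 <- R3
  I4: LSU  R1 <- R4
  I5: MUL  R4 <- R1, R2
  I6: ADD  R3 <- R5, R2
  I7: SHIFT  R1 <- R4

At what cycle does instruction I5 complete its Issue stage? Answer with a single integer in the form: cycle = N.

cycle = 13

cycle 1: I1 dispatched to MUL
cycle 2: I1 operands ready | I2 dispatched to ADD
cycle 3: I3 dispatched to LSU
cycle 4: I3 operands ready
cycle 5: I3 complete
cycle 8: I1 complete
cycle 9: R1←I1
cycle 10: I2 operands ready
cycle 11: R0←I3
cycle 12: I2 complete | I4 dispatched to LSU
cycle 13: R5←I2 | I4 operands ready | I5 dispatched to MUL
cycle 14: I4 complete | I6 dispatched to ADD
cycle 15: R1←I4 | I6 operands ready
cycle 16: I5 operands ready | I7 dispatched to SHIFT
cycle 17: I6 complete
cycle 18: R3←I6
cycle 22: I5 complete
cycle 23: R4←I5
cycle 24: I7 operands ready
cycle 25: I7 complete
cycle 26: R1←I7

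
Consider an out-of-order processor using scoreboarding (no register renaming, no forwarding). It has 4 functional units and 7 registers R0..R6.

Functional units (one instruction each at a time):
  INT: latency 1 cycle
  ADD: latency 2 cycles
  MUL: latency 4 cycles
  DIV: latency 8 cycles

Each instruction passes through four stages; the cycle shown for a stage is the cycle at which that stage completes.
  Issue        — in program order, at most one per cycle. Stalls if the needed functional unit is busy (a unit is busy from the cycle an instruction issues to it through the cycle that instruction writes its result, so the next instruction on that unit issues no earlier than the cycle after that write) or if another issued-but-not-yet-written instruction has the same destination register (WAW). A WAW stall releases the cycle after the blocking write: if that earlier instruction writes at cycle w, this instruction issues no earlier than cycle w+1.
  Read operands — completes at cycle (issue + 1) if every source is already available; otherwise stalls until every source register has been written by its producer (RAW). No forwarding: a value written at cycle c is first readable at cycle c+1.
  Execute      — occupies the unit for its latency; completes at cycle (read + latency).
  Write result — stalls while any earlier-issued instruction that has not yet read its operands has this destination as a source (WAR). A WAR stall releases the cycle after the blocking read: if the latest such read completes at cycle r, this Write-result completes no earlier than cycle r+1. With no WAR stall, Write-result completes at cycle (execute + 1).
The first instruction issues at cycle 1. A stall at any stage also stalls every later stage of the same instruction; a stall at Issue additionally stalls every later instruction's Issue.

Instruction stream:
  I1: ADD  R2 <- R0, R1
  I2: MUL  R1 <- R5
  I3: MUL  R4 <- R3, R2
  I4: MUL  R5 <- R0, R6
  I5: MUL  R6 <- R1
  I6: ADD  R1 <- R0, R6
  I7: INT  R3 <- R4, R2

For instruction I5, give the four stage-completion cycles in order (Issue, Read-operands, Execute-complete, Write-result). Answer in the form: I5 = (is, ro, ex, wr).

I5 = (23, 24, 28, 29)

cycle 1: I1 dispatched to ADD
cycle 2: I1 operands ready · I2 dispatched to MUL
cycle 3: I2 operands ready
cycle 4: I1 complete
cycle 5: R2←I1
cycle 7: I2 complete
cycle 8: R1←I2
cycle 9: I3 dispatched to MUL
cycle 10: I3 operands ready
cycle 14: I3 complete
cycle 15: R4←I3
cycle 16: I4 dispatched to MUL
cycle 17: I4 operands ready
cycle 21: I4 complete
cycle 22: R5←I4
cycle 23: I5 dispatched to MUL
cycle 24: I5 operands ready · I6 dispatched to ADD
cycle 25: I7 dispatched to INT
cycle 26: I7 operands ready
cycle 27: I7 complete
cycle 28: I5 complete · R3←I7
cycle 29: R6←I5
cycle 30: I6 operands ready
cycle 32: I6 complete
cycle 33: R1←I6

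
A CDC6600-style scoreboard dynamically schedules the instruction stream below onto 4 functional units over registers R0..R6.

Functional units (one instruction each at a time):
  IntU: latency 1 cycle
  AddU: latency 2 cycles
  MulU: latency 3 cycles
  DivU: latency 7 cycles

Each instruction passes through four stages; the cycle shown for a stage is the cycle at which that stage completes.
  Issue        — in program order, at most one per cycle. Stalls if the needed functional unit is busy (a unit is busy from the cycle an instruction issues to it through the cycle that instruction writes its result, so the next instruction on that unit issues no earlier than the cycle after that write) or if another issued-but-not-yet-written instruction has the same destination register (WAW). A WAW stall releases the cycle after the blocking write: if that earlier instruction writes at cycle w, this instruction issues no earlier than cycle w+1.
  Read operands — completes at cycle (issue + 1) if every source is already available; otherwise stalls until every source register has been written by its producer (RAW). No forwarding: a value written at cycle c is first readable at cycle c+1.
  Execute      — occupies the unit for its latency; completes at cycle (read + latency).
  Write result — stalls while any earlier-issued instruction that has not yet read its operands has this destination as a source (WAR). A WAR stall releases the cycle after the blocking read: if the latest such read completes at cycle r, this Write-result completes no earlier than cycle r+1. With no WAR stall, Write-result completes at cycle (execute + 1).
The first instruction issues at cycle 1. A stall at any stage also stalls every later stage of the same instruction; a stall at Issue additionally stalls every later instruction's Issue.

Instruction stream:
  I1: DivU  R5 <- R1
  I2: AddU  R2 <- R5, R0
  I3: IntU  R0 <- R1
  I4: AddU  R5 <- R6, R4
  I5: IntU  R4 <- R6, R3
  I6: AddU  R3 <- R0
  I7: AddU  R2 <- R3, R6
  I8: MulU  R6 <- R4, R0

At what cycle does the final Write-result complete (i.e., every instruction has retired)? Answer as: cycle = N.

cycle 1: I1 issues→DivU
cycle 2: I1 reads · I2 issues→AddU
cycle 3: I3 issues→IntU
cycle 4: I3 reads
cycle 5: I3 exec-done
cycle 9: I1 exec-done
cycle 10: I1 writes R5
cycle 11: I2 reads
cycle 12: I3 writes R0
cycle 13: I2 exec-done
cycle 14: I2 writes R2
cycle 15: I4 issues→AddU
cycle 16: I4 reads · I5 issues→IntU
cycle 17: I5 reads
cycle 18: I4 exec-done · I5 exec-done
cycle 19: I4 writes R5 · I5 writes R4
cycle 20: I6 issues→AddU
cycle 21: I6 reads
cycle 23: I6 exec-done
cycle 24: I6 writes R3
cycle 25: I7 issues→AddU
cycle 26: I7 reads · I8 issues→MulU
cycle 27: I8 reads
cycle 28: I7 exec-done
cycle 29: I7 writes R2
cycle 30: I8 exec-done
cycle 31: I8 writes R6

cycle = 31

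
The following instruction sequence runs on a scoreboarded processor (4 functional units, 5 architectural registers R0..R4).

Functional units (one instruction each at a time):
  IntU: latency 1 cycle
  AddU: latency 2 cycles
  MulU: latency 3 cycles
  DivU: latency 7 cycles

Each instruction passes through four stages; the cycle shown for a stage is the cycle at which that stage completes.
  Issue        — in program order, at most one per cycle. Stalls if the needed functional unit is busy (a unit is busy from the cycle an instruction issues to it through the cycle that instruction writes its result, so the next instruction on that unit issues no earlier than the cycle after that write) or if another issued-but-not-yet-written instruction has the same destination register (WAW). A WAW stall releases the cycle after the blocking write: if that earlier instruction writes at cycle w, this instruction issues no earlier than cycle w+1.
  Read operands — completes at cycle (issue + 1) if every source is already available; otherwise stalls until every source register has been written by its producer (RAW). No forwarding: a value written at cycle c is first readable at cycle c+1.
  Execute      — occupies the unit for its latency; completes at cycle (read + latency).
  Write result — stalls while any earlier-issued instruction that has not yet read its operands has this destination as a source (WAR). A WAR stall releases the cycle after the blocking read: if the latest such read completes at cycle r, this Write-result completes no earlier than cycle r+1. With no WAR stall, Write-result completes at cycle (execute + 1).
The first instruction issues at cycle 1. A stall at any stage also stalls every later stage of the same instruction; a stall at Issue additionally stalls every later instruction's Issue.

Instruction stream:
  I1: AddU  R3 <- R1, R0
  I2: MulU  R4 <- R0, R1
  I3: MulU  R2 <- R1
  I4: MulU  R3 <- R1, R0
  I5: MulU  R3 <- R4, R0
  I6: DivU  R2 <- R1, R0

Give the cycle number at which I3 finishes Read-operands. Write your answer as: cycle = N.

[1] issue I1 (AddU)
[2] I1 read-ops, issue I2 (MulU)
[3] I2 read-ops
[4] I1 finished on AddU
[5] I1→R3
[6] I2 finished on MulU
[7] I2→R4
[8] issue I3 (MulU)
[9] I3 read-ops
[12] I3 finished on MulU
[13] I3→R2
[14] issue I4 (MulU)
[15] I4 read-ops
[18] I4 finished on MulU
[19] I4→R3
[20] issue I5 (MulU)
[21] I5 read-ops, issue I6 (DivU)
[22] I6 read-ops
[24] I5 finished on MulU
[25] I5→R3
[29] I6 finished on DivU
[30] I6→R2

cycle = 9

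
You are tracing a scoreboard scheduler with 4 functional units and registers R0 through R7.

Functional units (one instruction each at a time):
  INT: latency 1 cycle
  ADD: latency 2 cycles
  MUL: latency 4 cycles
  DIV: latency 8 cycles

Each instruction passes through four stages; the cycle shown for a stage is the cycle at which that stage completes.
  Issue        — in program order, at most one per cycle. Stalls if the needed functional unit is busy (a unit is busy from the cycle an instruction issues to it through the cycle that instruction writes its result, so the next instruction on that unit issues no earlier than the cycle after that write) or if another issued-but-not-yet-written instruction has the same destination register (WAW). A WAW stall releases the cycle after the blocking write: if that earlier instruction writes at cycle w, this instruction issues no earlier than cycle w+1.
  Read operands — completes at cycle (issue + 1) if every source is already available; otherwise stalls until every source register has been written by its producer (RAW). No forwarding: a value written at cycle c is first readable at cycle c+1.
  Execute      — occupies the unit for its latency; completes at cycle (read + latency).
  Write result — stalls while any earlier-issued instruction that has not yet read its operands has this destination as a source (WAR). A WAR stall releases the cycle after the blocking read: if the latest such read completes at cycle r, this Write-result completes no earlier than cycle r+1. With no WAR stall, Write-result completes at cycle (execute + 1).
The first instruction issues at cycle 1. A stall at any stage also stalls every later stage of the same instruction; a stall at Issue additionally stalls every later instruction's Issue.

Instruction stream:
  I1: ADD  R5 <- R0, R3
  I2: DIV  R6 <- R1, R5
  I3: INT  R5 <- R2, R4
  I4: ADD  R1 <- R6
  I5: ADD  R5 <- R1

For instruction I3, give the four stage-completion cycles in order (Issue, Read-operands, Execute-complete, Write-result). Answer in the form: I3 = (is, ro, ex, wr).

I1 -> (1, 2, 4, 5)
I2 -> (2, 6, 14, 15)  // RAW R5: wait I1 write@5
I3 -> (6, 7, 8, 9)  // WAW R5: wait I1 write@5
I4 -> (7, 16, 18, 19)  // RAW R6: wait I2 write@15
I5 -> (20, 21, 23, 24)  // struct: ADD busy until I4 writes@19

I3 = (6, 7, 8, 9)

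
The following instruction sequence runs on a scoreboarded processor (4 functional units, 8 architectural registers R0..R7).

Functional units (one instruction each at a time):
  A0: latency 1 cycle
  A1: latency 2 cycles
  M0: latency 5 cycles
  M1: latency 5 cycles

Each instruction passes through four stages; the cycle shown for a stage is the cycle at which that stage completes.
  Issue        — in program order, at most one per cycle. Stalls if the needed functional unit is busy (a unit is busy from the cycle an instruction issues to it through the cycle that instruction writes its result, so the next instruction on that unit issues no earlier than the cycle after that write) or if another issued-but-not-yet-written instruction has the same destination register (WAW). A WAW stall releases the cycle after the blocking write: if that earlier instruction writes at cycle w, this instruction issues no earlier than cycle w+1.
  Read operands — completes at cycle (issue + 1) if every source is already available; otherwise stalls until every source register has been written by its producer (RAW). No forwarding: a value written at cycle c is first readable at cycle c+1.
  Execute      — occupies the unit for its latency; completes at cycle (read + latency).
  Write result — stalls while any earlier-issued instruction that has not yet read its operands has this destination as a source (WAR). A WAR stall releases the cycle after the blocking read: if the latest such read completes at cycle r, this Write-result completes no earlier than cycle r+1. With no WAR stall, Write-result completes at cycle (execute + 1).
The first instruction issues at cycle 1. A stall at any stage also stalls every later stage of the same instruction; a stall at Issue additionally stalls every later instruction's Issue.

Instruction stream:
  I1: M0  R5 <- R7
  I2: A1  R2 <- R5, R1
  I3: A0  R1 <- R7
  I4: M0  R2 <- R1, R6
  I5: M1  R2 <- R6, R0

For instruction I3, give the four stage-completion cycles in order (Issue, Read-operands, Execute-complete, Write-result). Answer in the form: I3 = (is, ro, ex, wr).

[I1] 1/2/7/8
[I2] 2/9/11/12  (RAW R5: wait I1 write@8)
[I3] 3/4/5/10  (WAR R1: wait I2 read@9)
[I4] 13/14/19/20  (WAW R2: wait I2 write@12)
[I5] 21/22/27/28  (WAW R2: wait I4 write@20)

I3 = (3, 4, 5, 10)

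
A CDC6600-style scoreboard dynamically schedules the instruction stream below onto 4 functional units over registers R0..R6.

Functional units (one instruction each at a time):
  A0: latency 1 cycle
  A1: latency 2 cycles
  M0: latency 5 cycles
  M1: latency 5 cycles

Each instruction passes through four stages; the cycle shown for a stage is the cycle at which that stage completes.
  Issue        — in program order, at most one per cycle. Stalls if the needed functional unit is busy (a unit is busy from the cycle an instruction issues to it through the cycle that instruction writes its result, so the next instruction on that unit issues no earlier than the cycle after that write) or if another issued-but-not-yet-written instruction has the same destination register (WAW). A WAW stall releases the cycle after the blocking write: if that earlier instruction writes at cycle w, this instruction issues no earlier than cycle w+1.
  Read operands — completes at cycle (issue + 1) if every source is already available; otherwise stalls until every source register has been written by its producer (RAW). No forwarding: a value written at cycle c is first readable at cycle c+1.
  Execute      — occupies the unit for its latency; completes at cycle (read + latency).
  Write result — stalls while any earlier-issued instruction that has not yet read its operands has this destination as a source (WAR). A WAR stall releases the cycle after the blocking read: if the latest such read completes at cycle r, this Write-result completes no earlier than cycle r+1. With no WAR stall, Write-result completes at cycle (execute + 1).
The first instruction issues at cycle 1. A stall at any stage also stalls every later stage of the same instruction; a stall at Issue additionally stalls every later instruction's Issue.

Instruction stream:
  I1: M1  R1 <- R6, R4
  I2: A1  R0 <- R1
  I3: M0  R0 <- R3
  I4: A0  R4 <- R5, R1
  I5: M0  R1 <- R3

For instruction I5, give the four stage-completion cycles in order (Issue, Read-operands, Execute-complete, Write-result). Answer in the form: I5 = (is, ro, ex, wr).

t=1  I1 dispatched to M1
t=2  I1 operands ready, I2 dispatched to A1
t=7  I1 complete
t=8  R1←I1
t=9  I2 operands ready
t=11  I2 complete
t=12  R0←I2
t=13  I3 dispatched to M0
t=14  I3 operands ready, I4 dispatched to A0
t=15  I4 operands ready
t=16  I4 complete
t=17  R4←I4
t=19  I3 complete
t=20  R0←I3
t=21  I5 dispatched to M0
t=22  I5 operands ready
t=27  I5 complete
t=28  R1←I5

I5 = (21, 22, 27, 28)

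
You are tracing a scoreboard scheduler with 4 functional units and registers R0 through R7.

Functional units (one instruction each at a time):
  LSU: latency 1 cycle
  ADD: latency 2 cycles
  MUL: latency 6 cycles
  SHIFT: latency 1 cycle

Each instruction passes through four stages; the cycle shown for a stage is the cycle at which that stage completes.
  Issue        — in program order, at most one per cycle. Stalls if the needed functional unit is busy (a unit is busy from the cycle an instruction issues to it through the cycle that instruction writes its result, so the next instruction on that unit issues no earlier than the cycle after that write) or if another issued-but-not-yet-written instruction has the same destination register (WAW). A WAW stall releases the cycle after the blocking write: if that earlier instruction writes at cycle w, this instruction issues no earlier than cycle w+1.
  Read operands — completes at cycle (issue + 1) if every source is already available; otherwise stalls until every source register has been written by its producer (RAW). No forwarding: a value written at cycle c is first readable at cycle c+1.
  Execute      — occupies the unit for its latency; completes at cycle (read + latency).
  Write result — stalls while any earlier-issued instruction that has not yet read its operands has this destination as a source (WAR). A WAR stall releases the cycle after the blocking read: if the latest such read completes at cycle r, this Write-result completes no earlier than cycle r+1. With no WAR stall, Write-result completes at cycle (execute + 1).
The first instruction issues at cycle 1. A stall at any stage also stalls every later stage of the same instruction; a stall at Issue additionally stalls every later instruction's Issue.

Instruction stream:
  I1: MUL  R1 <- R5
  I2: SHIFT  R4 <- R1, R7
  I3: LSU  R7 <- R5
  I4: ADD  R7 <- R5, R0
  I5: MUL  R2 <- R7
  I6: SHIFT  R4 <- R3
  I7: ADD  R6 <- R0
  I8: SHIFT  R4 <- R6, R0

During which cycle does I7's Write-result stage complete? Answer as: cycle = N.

cycle = 21

[1] issue I1 (MUL)
[2] I1 read-ops · issue I2 (SHIFT)
[3] issue I3 (LSU)
[4] I3 read-ops
[5] I3 finished on LSU
[8] I1 finished on MUL
[9] I1→R1
[10] I2 read-ops
[11] I2 finished on SHIFT · I3→R7
[12] I2→R4 · issue I4 (ADD)
[13] I4 read-ops · issue I5 (MUL)
[14] issue I6 (SHIFT)
[15] I4 finished on ADD · I6 read-ops
[16] I4→R7 · I6 finished on SHIFT
[17] I5 read-ops · I6→R4 · issue I7 (ADD)
[18] I7 read-ops · issue I8 (SHIFT)
[20] I7 finished on ADD
[21] I7→R6
[22] I8 read-ops
[23] I5 finished on MUL · I8 finished on SHIFT
[24] I5→R2 · I8→R4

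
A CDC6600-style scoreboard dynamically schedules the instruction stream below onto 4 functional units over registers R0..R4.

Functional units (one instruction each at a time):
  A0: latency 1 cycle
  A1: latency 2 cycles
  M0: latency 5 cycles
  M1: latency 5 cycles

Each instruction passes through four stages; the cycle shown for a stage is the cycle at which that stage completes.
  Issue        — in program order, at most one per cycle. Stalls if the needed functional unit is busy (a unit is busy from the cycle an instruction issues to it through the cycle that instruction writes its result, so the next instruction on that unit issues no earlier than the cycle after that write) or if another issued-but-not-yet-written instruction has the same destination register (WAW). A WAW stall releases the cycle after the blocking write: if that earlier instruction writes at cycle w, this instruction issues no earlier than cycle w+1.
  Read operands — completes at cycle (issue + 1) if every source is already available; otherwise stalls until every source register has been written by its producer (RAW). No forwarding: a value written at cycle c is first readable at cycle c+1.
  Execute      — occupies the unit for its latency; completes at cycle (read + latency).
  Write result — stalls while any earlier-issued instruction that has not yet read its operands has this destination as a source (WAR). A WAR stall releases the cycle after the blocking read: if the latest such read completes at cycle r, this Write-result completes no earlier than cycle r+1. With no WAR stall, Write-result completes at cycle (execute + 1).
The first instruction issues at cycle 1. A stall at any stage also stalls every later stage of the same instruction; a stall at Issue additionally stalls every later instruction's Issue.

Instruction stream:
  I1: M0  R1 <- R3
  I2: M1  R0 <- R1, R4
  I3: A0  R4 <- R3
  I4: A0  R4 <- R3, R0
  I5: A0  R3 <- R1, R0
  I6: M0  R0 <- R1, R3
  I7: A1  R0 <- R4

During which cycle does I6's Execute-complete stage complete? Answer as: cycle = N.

[1] I1 issues→M0
[2] I1 reads · I2 issues→M1
[3] I3 issues→A0
[4] I3 reads
[5] I3 exec-done
[7] I1 exec-done
[8] I1 writes R1
[9] I2 reads
[10] I3 writes R4
[11] I4 issues→A0
[14] I2 exec-done
[15] I2 writes R0
[16] I4 reads
[17] I4 exec-done
[18] I4 writes R4
[19] I5 issues→A0
[20] I5 reads · I6 issues→M0
[21] I5 exec-done
[22] I5 writes R3
[23] I6 reads
[28] I6 exec-done
[29] I6 writes R0
[30] I7 issues→A1
[31] I7 reads
[33] I7 exec-done
[34] I7 writes R0

cycle = 28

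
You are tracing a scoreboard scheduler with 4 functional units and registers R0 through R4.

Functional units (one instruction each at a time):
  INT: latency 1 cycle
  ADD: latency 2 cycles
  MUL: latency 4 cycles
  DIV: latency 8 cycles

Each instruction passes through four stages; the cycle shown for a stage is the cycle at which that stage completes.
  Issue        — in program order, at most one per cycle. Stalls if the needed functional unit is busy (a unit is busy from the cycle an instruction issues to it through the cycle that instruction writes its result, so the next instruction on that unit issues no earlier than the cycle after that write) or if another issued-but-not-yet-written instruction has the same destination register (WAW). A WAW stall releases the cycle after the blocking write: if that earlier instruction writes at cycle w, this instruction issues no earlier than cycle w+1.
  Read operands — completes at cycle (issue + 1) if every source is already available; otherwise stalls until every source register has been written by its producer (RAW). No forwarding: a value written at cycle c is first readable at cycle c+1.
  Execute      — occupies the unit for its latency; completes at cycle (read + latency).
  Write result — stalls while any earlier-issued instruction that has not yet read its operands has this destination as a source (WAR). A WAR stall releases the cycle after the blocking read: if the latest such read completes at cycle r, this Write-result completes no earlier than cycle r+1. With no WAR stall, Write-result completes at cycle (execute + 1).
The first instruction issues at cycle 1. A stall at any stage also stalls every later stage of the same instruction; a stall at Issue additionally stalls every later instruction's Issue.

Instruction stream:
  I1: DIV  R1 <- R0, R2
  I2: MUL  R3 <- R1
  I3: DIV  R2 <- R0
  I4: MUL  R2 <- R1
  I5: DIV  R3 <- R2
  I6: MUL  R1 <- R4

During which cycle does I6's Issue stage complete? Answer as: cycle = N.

cycle = 30

  I1 | 1 | 2 | 10 | 11
  I2 | 2 | 12 | 16 | 17   RAW R1: wait I1 write@11
  I3 | 12 | 13 | 21 | 22   struct: DIV busy until I1 writes@11
  I4 | 23 | 24 | 28 | 29   WAW R2: wait I3 write@22
  I5 | 24 | 30 | 38 | 39   RAW R2: wait I4 write@29
  I6 | 30 | 31 | 35 | 36   struct: MUL busy until I4 writes@29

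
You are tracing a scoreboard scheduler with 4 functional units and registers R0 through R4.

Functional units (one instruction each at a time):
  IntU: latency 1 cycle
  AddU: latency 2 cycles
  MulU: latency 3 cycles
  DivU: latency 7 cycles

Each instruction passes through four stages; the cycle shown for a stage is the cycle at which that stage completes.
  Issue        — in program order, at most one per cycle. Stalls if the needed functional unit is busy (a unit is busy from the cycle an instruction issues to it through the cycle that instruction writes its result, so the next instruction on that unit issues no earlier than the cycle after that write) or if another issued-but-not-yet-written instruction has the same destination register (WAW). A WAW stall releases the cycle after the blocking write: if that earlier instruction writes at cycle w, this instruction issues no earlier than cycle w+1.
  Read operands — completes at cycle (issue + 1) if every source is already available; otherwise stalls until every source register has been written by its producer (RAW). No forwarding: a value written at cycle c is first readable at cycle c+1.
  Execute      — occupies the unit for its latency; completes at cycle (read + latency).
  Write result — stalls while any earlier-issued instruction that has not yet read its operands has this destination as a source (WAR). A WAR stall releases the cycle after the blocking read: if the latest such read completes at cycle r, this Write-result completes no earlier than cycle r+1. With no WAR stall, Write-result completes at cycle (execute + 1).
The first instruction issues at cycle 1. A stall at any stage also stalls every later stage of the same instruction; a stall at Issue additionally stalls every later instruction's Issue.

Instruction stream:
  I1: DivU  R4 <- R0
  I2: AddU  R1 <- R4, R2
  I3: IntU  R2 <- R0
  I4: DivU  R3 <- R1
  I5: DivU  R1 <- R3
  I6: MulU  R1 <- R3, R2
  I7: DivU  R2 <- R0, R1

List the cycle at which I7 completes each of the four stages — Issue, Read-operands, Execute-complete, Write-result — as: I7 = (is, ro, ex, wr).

I7 = (35, 40, 47, 48)

I1  is:1  ro:2  ex:9  wr:10
I2  is:2  ro:11  ex:13  wr:14  — RAW R4: wait I1 write@10
I3  is:3  ro:4  ex:5  wr:12  — WAR R2: wait I2 read@11
I4  is:11  ro:15  ex:22  wr:23  — struct: DivU busy until I1 writes@10, RAW R1: wait I2 write@14
I5  is:24  ro:25  ex:32  wr:33  — struct: DivU busy until I4 writes@23
I6  is:34  ro:35  ex:38  wr:39  — WAW R1: wait I5 write@33
I7  is:35  ro:40  ex:47  wr:48  — RAW R1: wait I6 write@39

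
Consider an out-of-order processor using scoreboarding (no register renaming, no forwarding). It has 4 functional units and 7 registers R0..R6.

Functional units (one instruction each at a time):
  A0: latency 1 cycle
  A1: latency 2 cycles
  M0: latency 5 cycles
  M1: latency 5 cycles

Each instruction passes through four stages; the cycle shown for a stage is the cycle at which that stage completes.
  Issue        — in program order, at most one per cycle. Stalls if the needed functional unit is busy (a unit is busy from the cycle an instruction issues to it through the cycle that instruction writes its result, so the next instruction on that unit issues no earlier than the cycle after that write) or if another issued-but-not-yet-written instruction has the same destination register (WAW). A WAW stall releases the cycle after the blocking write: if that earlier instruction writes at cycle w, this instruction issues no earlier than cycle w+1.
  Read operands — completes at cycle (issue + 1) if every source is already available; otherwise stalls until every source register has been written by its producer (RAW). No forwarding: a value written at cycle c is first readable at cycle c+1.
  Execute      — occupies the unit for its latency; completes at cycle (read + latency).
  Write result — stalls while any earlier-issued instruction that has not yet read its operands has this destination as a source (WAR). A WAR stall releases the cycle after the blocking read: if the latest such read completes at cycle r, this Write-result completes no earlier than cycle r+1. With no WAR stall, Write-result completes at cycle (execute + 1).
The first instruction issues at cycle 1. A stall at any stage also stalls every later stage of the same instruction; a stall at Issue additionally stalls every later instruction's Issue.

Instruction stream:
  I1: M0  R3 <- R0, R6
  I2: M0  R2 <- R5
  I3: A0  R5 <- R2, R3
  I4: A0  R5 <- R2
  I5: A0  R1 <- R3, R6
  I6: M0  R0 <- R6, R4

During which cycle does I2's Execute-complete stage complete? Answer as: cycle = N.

[1] I1→M0
[2] I1 RO
[7] I1 EX
[8] I1 WR R3
[9] I2→M0
[10] I2 RO | I3→A0
[15] I2 EX
[16] I2 WR R2
[17] I3 RO
[18] I3 EX
[19] I3 WR R5
[20] I4→A0
[21] I4 RO
[22] I4 EX
[23] I4 WR R5
[24] I5→A0
[25] I5 RO | I6→M0
[26] I5 EX | I6 RO
[27] I5 WR R1
[31] I6 EX
[32] I6 WR R0

cycle = 15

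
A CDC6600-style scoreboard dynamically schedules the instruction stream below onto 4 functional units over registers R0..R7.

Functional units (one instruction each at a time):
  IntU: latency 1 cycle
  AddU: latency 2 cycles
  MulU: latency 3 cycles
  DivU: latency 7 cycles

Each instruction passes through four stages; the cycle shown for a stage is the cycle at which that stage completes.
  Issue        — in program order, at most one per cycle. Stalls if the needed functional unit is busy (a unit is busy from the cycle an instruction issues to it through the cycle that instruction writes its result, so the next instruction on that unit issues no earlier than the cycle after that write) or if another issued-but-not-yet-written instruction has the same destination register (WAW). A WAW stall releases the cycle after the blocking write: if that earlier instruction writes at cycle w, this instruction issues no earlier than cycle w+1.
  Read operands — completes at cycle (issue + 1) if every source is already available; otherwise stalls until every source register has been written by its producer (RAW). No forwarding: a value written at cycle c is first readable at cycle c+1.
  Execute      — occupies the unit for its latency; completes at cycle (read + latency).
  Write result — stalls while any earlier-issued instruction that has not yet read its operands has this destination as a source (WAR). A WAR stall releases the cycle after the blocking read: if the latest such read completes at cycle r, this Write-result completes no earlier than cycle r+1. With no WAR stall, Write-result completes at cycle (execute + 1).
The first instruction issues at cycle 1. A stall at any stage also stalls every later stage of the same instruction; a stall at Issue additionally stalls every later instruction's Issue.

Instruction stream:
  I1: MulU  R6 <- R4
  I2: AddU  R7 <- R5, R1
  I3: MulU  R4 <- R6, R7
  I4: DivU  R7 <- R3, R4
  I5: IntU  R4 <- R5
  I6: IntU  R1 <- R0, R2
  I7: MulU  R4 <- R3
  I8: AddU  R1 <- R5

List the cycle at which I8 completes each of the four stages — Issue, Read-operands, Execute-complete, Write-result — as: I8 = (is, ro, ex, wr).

I8 = (21, 22, 24, 25)

t=1  I1 dispatched to MulU
t=2  I1 operands ready, I2 dispatched to AddU
t=3  I2 operands ready
t=5  I1 complete, I2 complete
t=6  R6←I1, R7←I2
t=7  I3 dispatched to MulU
t=8  I3 operands ready, I4 dispatched to DivU
t=11  I3 complete
t=12  R4←I3
t=13  I4 operands ready, I5 dispatched to IntU
t=14  I5 operands ready
t=15  I5 complete
t=16  R4←I5
t=17  I6 dispatched to IntU
t=18  I6 operands ready, I7 dispatched to MulU
t=19  I6 complete, I7 operands ready
t=20  I4 complete, R1←I6
t=21  R7←I4, I8 dispatched to AddU
t=22  I7 complete, I8 operands ready
t=23  R4←I7
t=24  I8 complete
t=25  R1←I8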